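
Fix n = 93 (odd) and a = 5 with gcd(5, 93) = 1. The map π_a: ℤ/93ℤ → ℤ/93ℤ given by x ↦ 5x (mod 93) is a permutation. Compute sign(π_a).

-1

Orbit of 1 under x↦5x: [1, 5, 25, 32, 67, 56]… (length divides ord_93(5)).
22 cycles of lengths [6, 6, 6, 6, 6, 6, 6, 6, 6, 6, 3, 3, 3, 3, 3, 3, 3, 3, 3, 3, 2, 1].
22 cycles on 93: each ℓ→(−1)^(ℓ−1), product (−1)^71 = -1.
(5|93)_J = -1 (Zolotarev's lemma cross-check).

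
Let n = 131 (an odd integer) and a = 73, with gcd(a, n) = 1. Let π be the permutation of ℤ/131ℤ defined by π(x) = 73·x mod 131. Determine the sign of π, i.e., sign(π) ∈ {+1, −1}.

Trace 78: π^k(78) = [78, 61, 130, 58, 42, 53, 70] for k=0..6.
Decompose π into cycles: lengths [10, 10, 10, 10, 10, 10, 10, 10, 10, 10, 10, 10, 10, 1] (14 cycles, including the fixed point 0).
sign(π) = (−1)^{n − #cycles} = (−1)^{131−14} = (−1)^117 = -1.
The Jacobi symbol (73|131) = -1 (Zolotarev) agrees.

-1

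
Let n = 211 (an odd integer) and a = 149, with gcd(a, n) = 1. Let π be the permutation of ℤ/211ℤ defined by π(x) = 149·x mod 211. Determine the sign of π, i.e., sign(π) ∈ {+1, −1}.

Orbit of 26 under x↦149x: [26, 76, 141, 120, 156, 34, 2]… (length divides ord_211(149)).
π_149 has 2 disjoint cycles with lengths [210, 1] on {0,…,210}.
sign(π) = (−1)^{n − #cycles} = (−1)^{211−2} = (−1)^209 = -1.
The Jacobi symbol (149|211) = -1 (Zolotarev) agrees.

-1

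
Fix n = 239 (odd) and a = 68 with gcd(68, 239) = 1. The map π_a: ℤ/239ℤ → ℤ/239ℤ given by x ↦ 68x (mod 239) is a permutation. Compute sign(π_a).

Trace 54: π^k(54) = [54, 87, 180, 51, 122, 170, 88] for k=0..6.
3 cycles of lengths [119, 119, 1].
3 cycles on 239: each ℓ→(−1)^(ℓ−1), product (−1)^236 = +1.

+1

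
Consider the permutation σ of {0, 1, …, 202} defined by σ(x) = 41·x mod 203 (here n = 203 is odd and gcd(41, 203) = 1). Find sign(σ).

+1

Trace 41: π^k(41) = [41, 57, 104, 1] for k=0..3.
The orbit structure of x ↦ 41x mod 203: 53 orbits of sizes [4, 4, 4, 4, 4, 4, 4, 4, 4, 4, 4, 4, 4, 4, 4, 4, 4, 4, 4, 4, 4, 4, 4, 4, 4, 4, 4, 4, 4, 4, 4, 4, 4, 4, 4, 4, 4, 4, 4, 4, 4, 4, 4, 4, 4, 4, 4, 4, 4, 2, 2, 2, 1].
53 cycles on 203: each ℓ→(−1)^(ℓ−1), product (−1)^150 = +1.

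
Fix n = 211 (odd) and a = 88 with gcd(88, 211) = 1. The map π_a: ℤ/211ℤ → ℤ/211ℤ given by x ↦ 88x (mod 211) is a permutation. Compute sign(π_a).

Trace 210: π^k(210) = [210, 123, 63, 58, 40, 144, 12] for k=0..6.
Cycle lengths of π_88 on ℤ/211ℤ: [14, 14, 14, 14, 14, 14, 14, 14, 14, 14, 14, 14, 14, 14, 14, 1]; 16 cycles in total.
211 − 16 = 195 transpositions; sign(π) = (−1)^195 = -1.
The Jacobi symbol (88|211) = -1 (Zolotarev) agrees.

-1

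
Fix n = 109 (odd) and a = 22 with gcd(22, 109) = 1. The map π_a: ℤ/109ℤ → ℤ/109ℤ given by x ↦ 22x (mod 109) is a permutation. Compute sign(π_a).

+1

Trace 89: π^k(89) = [89, 105, 21, 26, 27, 49, 97] for k=0..6.
5 cycles of lengths [27, 27, 27, 27, 1].
Σ(ℓ_i−1) = 109−5 = 104; sign = (−1)^104 = +1.
The Jacobi symbol (22|109) = +1 (Zolotarev) agrees.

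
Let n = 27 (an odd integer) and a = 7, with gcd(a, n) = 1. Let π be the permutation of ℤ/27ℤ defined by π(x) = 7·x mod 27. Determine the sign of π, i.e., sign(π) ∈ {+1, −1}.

+1

Trace 13: π^k(13) = [13, 10, 16, 4, 1, 7, 22] for k=0..6.
7 cycles of lengths [9, 9, 3, 3, 1, 1, 1].
sign(π) = (−1)^{n − #cycles} = (−1)^{27−7} = (−1)^20 = +1.
Via Zolotarev, sign(π_{7}) = (7|27) = +1.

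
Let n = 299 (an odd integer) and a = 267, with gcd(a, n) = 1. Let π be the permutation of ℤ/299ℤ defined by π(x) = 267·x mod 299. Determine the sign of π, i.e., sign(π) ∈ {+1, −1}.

+1

Orbit of 3 under x↦267x: [3, 203, 82, 67, 248, 137, 101]… (length divides ord_299(267)).
π_267 has 5 disjoint cycles with lengths [132, 132, 22, 12, 1] on {0,…,298}.
Σ(ℓ_i−1) = 299−5 = 294; sign = (−1)^294 = +1.
The Jacobi symbol (267|299) = +1 (Zolotarev) agrees.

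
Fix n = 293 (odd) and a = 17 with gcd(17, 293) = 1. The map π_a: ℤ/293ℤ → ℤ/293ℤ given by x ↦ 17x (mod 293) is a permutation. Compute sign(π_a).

Orbit of 205 under x↦17x: [205, 262, 59, 124, 57, 90, 65]… (length divides ord_293(17)).
5 cycles of lengths [73, 73, 73, 73, 1].
With 5 cycles on 293 points, sign = (−1)^{293−5} = +1.
Zolotarev: (17|293) = +1, matching the cycle-count sign.

+1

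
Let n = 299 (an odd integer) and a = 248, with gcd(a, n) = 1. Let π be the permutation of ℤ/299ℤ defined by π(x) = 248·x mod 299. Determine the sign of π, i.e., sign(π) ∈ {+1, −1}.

+1

Start at x=144: 144 → 131 → 196 → 170 → 1 → 248 → 209 → … (one orbit).
Cycle lengths of π_248 on ℤ/299ℤ: [11, 11, 11, 11, 11, 11, 11, 11, 11, 11, 11, 11, 11, 11, 11, 11, 11, 11, 11, 11, 11, 11, 11, 11, 11, 11, 1, 1, 1, 1, 1, 1, 1, 1, 1, 1, 1, 1, 1]; 39 cycles in total.
sign(π) = (−1)^{n − #cycles} = (−1)^{299−39} = (−1)^260 = +1.
The Jacobi symbol (248|299) = +1 (Zolotarev) agrees.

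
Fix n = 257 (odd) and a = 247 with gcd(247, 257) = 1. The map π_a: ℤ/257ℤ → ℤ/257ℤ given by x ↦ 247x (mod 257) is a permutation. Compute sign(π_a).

Trace 56: π^k(56) = [56, 211, 203, 26, 254, 30, 214] for k=0..6.
2 cycles of lengths [256, 1].
With 2 cycles on 257 points, sign = (−1)^{257−2} = -1.
Zolotarev: (247|257) = -1, matching the cycle-count sign.

-1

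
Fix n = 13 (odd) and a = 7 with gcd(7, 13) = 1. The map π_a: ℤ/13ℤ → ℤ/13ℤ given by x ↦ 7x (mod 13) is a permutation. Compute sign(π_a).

-1

Orbit of 9 under x↦7x: [9, 11, 12, 6, 3, 8, 4]… (length divides ord_13(7)).
π_7 has 2 disjoint cycles with lengths [12, 1] on {0,…,12}.
With 2 cycles on 13 points, sign = (−1)^{13−2} = -1.
The Jacobi symbol (7|13) = -1 (Zolotarev) agrees.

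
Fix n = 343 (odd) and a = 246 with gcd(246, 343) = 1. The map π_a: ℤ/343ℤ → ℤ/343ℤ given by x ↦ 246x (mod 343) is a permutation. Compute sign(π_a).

+1

Orbit of 1 under x↦246x: [1, 246, 148, 50, 295, 197, 99]… (length divides ord_343(246)).
Cycle type of π: 7×42 + 1×49; total 91 cycles.
343 − 91 = 252 transpositions; sign(π) = (−1)^252 = +1.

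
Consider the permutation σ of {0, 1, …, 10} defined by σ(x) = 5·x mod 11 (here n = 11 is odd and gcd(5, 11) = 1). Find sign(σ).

Start at x=1: 1 → 5 → 3 → 4 → 9 → 1 (one orbit).
The orbit structure of x ↦ 5x mod 11: 3 orbits of sizes [5, 5, 1].
With 3 cycles on 11 points, sign = (−1)^{11−3} = +1.
Zolotarev: (5|11) = +1, matching the cycle-count sign.

+1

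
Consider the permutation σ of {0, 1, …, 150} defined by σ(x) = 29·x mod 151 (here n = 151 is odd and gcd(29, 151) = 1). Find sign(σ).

+1

Orbit of 44 under x↦29x: [44, 68, 9, 110, 19, 98, 124]… (length divides ord_151(29)).
Cycle type of π: 25×6 + 1; total 7 cycles.
7 cycles on 151: each ℓ→(−1)^(ℓ−1), product (−1)^144 = +1.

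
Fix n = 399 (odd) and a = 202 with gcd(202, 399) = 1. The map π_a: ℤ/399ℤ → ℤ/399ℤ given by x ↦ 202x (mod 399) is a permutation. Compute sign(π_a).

+1

Trace 160: π^k(160) = [160, 1, 202, 106, 265, 64] for k=0..5.
Decompose π into cycles: lengths [6, 6, 6, 6, 6, 6, 6, 6, 6, 6, 6, 6, 6, 6, 6, 6, 6, 6, 6, 6, 6, 6, 6, 6, 6, 6, 6, 6, 6, 6, 6, 6, 6, 6, 6, 6, 6, 6, 6, 6, 6, 6, 6, 6, 6, 6, 6, 6, 6, 6, 6, 6, 6, 6, 6, 6, 6, 6, 6, 6, 6, 6, 6, 2, 2, 2, 2, 2, 2, 2, 2, 2, 1, 1, 1] (75 cycles, including the fixed point 0).
75 cycles on 399: each ℓ→(−1)^(ℓ−1), product (−1)^324 = +1.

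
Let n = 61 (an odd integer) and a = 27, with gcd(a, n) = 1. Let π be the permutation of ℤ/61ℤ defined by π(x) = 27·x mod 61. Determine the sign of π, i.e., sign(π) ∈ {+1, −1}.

Trace 20: π^k(20) = [20, 52, 1, 27, 58, 41, 9] for k=0..6.
The orbit structure of x ↦ 27x mod 61: 7 orbits of sizes [10, 10, 10, 10, 10, 10, 1].
61 − 7 = 54 transpositions; sign(π) = (−1)^54 = +1.

+1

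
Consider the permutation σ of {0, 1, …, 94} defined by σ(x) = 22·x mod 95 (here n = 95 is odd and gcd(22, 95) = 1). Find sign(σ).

Trace 26: π^k(26) = [26, 2, 44, 18, 16, 67, 49] for k=0..6.
π_22 has 5 disjoint cycles with lengths [36, 36, 18, 4, 1] on {0,…,94}.
With 5 cycles on 95 points, sign = (−1)^{95−5} = +1.
Check: (22/95) = +1 by Zolotarev.

+1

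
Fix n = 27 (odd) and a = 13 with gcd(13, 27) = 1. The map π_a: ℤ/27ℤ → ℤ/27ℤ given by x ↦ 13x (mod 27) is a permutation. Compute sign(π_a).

Trace 16: π^k(16) = [16, 19, 4, 25, 1, 13, 7] for k=0..6.
Decompose π into cycles: lengths [9, 9, 3, 3, 1, 1, 1] (7 cycles, including the fixed point 0).
27 − 7 = 20 transpositions; sign(π) = (−1)^20 = +1.
Zolotarev: (13|27) = +1, matching the cycle-count sign.

+1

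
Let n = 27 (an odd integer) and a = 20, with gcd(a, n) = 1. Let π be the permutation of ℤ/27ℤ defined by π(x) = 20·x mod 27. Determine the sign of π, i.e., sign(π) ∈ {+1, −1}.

-1

Trace 2: π^k(2) = [2, 13, 17, 16, 23, 1, 20] for k=0..6.
Decompose π into cycles: lengths [18, 6, 2, 1] (4 cycles, including the fixed point 0).
n − c = 27 − 4 = 23; sign = (−1)^23 = -1.
Zolotarev: (20|27) = -1, matching the cycle-count sign.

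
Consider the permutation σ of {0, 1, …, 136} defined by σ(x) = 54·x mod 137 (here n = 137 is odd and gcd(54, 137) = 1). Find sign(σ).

Trace 70: π^k(70) = [70, 81, 127, 8, 21, 38, 134] for k=0..6.
Cycle lengths of π_54 on ℤ/137ℤ: [136, 1]; 2 cycles in total.
n − c = 137 − 2 = 135; sign = (−1)^135 = -1.
(54|137)_J = -1 (Zolotarev's lemma cross-check).

-1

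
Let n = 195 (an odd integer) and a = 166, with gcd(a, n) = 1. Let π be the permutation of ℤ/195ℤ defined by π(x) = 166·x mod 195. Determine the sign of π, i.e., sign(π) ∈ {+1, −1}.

+1

Trace 16: π^k(16) = [16, 121, 1, 166, 61, 181] for k=0..5.
Cycle lengths of π_166 on ℤ/195ℤ: [6, 6, 6, 6, 6, 6, 6, 6, 6, 6, 6, 6, 6, 6, 6, 6, 6, 6, 6, 6, 6, 6, 6, 6, 6, 6, 6, 6, 6, 6, 1, 1, 1, 1, 1, 1, 1, 1, 1, 1, 1, 1, 1, 1, 1]; 45 cycles in total.
Σ(ℓ_i−1) = 195−45 = 150; sign = (−1)^150 = +1.
The Jacobi symbol (166|195) = +1 (Zolotarev) agrees.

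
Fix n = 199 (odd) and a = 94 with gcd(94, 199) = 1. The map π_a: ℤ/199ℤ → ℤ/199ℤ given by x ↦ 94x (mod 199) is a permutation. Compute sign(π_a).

+1

Trace 18: π^k(18) = [18, 100, 47, 40, 178, 16, 111] for k=0..6.
The orbit structure of x ↦ 94x mod 199: 3 orbits of sizes [99, 99, 1].
3 cycles on 199: each ℓ→(−1)^(ℓ−1), product (−1)^196 = +1.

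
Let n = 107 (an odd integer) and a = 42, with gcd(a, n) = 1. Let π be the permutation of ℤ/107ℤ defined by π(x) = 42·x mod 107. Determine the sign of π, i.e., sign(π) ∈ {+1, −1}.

Start at x=99: 99 → 92 → 12 → 76 → 89 → 100 → 27 → … (one orbit).
Cycle lengths of π_42 on ℤ/107ℤ: [53, 53, 1]; 3 cycles in total.
With 3 cycles on 107 points, sign = (−1)^{107−3} = +1.
Check: (42/107) = +1 by Zolotarev.

+1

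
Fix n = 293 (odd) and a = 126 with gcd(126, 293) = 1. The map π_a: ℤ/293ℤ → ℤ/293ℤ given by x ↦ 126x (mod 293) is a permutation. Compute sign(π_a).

Trace 91: π^k(91) = [91, 39, 226, 55, 191, 40, 59] for k=0..6.
Cycle type of π: 73×4 + 1; total 5 cycles.
sign(π) = (−1)^{n − #cycles} = (−1)^{293−5} = (−1)^288 = +1.
(126|293)_J = +1 (Zolotarev's lemma cross-check).

+1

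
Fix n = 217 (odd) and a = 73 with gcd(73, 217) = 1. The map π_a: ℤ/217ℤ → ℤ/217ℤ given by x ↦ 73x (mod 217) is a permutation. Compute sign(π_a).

Orbit of 117 under x↦73x: [117, 78, 52, 107, 216, 144, 96]… (length divides ord_217(73)).
Cycle lengths of π_73 on ℤ/217ℤ: [30, 30, 30, 30, 30, 30, 30, 6, 1]; 9 cycles in total.
sign(π) = (−1)^{n − #cycles} = (−1)^{217−9} = (−1)^208 = +1.
(73|217)_J = +1 (Zolotarev's lemma cross-check).

+1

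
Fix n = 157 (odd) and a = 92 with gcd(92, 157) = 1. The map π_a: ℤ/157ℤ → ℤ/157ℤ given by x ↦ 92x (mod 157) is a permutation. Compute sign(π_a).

-1

Trace 54: π^k(54) = [54, 101, 29, 156, 65, 14, 32] for k=0..6.
The orbit structure of x ↦ 92x mod 157: 4 orbits of sizes [52, 52, 52, 1].
sign(π) = (−1)^{n − #cycles} = (−1)^{157−4} = (−1)^153 = -1.
Check: (92/157) = -1 by Zolotarev.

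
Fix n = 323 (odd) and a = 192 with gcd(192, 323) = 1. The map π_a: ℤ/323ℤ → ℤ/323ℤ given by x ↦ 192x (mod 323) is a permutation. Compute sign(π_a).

+1

Start at x=121: 121 → 299 → 237 → 284 → 264 → 300 → 106 → … (one orbit).
π_192 has 5 disjoint cycles with lengths [144, 144, 18, 16, 1] on {0,…,322}.
With 5 cycles on 323 points, sign = (−1)^{323−5} = +1.
Via Zolotarev, sign(π_{192}) = (192|323) = +1.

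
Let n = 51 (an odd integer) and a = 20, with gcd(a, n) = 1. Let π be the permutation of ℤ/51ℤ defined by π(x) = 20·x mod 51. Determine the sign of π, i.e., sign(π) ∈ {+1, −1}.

Start at x=5: 5 → 49 → 11 → 16 → 14 → 25 → 41 → … (one orbit).
Cycle lengths of π_20 on ℤ/51ℤ: [16, 16, 16, 2, 1]; 5 cycles in total.
51 − 5 = 46 transpositions; sign(π) = (−1)^46 = +1.
(20|51)_J = +1 (Zolotarev's lemma cross-check).

+1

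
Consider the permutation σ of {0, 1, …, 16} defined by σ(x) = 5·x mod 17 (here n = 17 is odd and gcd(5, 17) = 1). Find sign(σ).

-1

Trace 1: π^k(1) = [1, 5, 8, 6, 13, 14, 2] for k=0..6.
Decompose π into cycles: lengths [16, 1] (2 cycles, including the fixed point 0).
17 − 2 = 15 transpositions; sign(π) = (−1)^15 = -1.
Zolotarev: (5|17) = -1, matching the cycle-count sign.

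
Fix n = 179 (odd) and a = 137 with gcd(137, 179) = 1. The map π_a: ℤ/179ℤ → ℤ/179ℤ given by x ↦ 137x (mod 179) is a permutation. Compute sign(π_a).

-1

Start at x=122: 122 → 67 → 50 → 48 → 132 → 5 → 148 → … (one orbit).
Decompose π into cycles: lengths [178, 1] (2 cycles, including the fixed point 0).
n − c = 179 − 2 = 177; sign = (−1)^177 = -1.
Via Zolotarev, sign(π_{137}) = (137|179) = -1.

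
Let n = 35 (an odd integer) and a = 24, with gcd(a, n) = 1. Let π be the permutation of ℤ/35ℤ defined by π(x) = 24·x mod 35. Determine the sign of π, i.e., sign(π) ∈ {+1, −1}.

-1

Trace 19: π^k(19) = [19, 1, 24, 16, 34, 11] for k=0..5.
Cycle lengths of π_24 on ℤ/35ℤ: [6, 6, 6, 6, 6, 2, 2, 1]; 8 cycles in total.
With 8 cycles on 35 points, sign = (−1)^{35−8} = -1.
Zolotarev: (24|35) = -1, matching the cycle-count sign.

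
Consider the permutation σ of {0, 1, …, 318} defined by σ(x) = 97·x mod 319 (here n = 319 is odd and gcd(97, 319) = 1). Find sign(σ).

Trace 254: π^k(254) = [254, 75, 257, 47, 93, 89, 20] for k=0..6.
Decompose π into cycles: lengths [140, 140, 28, 5, 5, 1] (6 cycles, including the fixed point 0).
Σ(ℓ_i−1) = 319−6 = 313; sign = (−1)^313 = -1.

-1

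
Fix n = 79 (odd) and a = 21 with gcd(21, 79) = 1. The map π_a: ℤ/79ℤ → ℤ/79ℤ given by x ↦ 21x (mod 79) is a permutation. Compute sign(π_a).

Trace 1: π^k(1) = [1, 21, 46, 18, 62, 38, 8] for k=0..6.
Decompose π into cycles: lengths [13, 13, 13, 13, 13, 13, 1] (7 cycles, including the fixed point 0).
79 − 7 = 72 transpositions; sign(π) = (−1)^72 = +1.

+1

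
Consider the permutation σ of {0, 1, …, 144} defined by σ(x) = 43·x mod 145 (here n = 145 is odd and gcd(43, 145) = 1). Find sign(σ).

+1

Start at x=36: 36 → 98 → 9 → 97 → 111 → 133 → 64 → … (one orbit).
π_43 has 7 disjoint cycles with lengths [28, 28, 28, 28, 28, 4, 1] on {0,…,144}.
n − c = 145 − 7 = 138; sign = (−1)^138 = +1.
The Jacobi symbol (43|145) = +1 (Zolotarev) agrees.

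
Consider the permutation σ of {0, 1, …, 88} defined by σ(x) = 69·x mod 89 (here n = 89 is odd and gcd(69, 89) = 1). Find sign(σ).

+1

Orbit of 5 under x↦69x: [5, 78, 42, 50, 68, 64, 55]… (length divides ord_89(69)).
3 cycles of lengths [44, 44, 1].
With 3 cycles on 89 points, sign = (−1)^{89−3} = +1.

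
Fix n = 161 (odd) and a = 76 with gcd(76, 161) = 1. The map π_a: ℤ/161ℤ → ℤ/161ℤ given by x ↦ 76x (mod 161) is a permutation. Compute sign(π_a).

+1

Trace 20: π^k(20) = [20, 71, 83, 29, 111, 64, 34] for k=0..6.
π_76 has 11 disjoint cycles with lengths [22, 22, 22, 22, 22, 22, 22, 2, 2, 2, 1] on {0,…,160}.
With 11 cycles on 161 points, sign = (−1)^{161−11} = +1.
(76|161)_J = +1 (Zolotarev's lemma cross-check).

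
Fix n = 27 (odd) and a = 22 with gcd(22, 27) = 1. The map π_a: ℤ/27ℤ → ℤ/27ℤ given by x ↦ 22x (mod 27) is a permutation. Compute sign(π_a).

Orbit of 25 under x↦22x: [25, 10, 4, 7, 19, 13, 16]… (length divides ord_27(22)).
Cycle type of π: 9×2 + 3×2 + 1×3; total 7 cycles.
With 7 cycles on 27 points, sign = (−1)^{27−7} = +1.
The Jacobi symbol (22|27) = +1 (Zolotarev) agrees.

+1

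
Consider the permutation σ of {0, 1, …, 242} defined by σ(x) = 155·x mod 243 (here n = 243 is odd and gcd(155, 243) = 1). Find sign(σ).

-1

Start at x=122: 122 → 199 → 227 → 193 → 26 → 142 → 140 → … (one orbit).
Decompose π into cycles: lengths [162, 54, 18, 6, 2, 1] (6 cycles, including the fixed point 0).
Σ(ℓ_i−1) = 243−6 = 237; sign = (−1)^237 = -1.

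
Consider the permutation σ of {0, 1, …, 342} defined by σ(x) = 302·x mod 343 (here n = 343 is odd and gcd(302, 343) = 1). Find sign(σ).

+1

Start at x=302: 302 → 309 → 22 → 127 → 281 → 141 → 50 → … (one orbit).
Cycle lengths of π_302 on ℤ/343ℤ: [49, 49, 49, 49, 49, 49, 7, 7, 7, 7, 7, 7, 1, 1, 1, 1, 1, 1, 1]; 19 cycles in total.
343 − 19 = 324 transpositions; sign(π) = (−1)^324 = +1.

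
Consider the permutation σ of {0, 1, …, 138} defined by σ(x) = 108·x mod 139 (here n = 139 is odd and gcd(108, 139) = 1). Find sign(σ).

-1

Orbit of 126 under x↦108x: [126, 125, 17, 29, 74, 69, 85]… (length divides ord_139(108)).
Cycle lengths of π_108 on ℤ/139ℤ: [138, 1]; 2 cycles in total.
Σ(ℓ_i−1) = 139−2 = 137; sign = (−1)^137 = -1.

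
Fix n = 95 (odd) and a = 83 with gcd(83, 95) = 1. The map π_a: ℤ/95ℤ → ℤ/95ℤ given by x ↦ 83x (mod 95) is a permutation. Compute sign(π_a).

Orbit of 58 under x↦83x: [58, 64, 87, 1, 83, 49, 77]… (length divides ord_95(83)).
Cycle lengths of π_83 on ℤ/95ℤ: [12, 12, 12, 12, 12, 12, 4, 3, 3, 3, 3, 3, 3, 1]; 14 cycles in total.
n − c = 95 − 14 = 81; sign = (−1)^81 = -1.

-1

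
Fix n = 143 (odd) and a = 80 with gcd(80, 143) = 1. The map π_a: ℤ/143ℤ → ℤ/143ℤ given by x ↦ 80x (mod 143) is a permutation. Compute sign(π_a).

Orbit of 58 under x↦80x: [58, 64, 115, 48, 122, 36, 20]… (length divides ord_143(80)).
Cycle type of π: 60×2 + 12 + 5×2 + 1; total 6 cycles.
With 6 cycles on 143 points, sign = (−1)^{143−6} = -1.
Via Zolotarev, sign(π_{80}) = (80|143) = -1.

-1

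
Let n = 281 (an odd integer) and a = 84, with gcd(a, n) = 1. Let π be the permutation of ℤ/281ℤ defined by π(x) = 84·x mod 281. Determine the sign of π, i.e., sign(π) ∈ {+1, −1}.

-1

Start at x=221: 221 → 18 → 107 → 277 → 226 → 157 → 262 → … (one orbit).
Cycle lengths of π_84 on ℤ/281ℤ: [280, 1]; 2 cycles in total.
2 cycles on 281: each ℓ→(−1)^(ℓ−1), product (−1)^279 = -1.
Check: (84/281) = -1 by Zolotarev.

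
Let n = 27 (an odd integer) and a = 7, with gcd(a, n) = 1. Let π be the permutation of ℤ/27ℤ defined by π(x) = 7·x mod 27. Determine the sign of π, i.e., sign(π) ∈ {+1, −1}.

+1

Trace 16: π^k(16) = [16, 4, 1, 7, 22, 19, 25] for k=0..6.
π_7 has 7 disjoint cycles with lengths [9, 9, 3, 3, 1, 1, 1] on {0,…,26}.
7 cycles on 27: each ℓ→(−1)^(ℓ−1), product (−1)^20 = +1.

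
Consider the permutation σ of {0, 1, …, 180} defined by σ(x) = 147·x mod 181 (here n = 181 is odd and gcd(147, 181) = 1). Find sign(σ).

Start at x=75: 75 → 165 → 1 → 147 → 70 → 154 → 13 → … (one orbit).
Decompose π into cycles: lengths [90, 90, 1] (3 cycles, including the fixed point 0).
n − c = 181 − 3 = 178; sign = (−1)^178 = +1.
(147|181)_J = +1 (Zolotarev's lemma cross-check).

+1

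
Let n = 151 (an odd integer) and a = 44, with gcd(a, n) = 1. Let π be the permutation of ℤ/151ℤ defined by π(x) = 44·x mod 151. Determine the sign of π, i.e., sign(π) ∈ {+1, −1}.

+1

Trace 8: π^k(8) = [8, 50, 86, 9, 94, 59, 29] for k=0..6.
The orbit structure of x ↦ 44x mod 151: 7 orbits of sizes [25, 25, 25, 25, 25, 25, 1].
7 cycles on 151: each ℓ→(−1)^(ℓ−1), product (−1)^144 = +1.
(44|151)_J = +1 (Zolotarev's lemma cross-check).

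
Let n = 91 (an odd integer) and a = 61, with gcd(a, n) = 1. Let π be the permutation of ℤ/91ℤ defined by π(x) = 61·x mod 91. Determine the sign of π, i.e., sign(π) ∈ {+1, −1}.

Orbit of 81 under x↦61x: [81, 27, 9, 3, 1, 61]… (length divides ord_91(61)).
The orbit structure of x ↦ 61x mod 91: 18 orbits of sizes [6, 6, 6, 6, 6, 6, 6, 6, 6, 6, 6, 6, 6, 3, 3, 3, 3, 1].
18 cycles on 91: each ℓ→(−1)^(ℓ−1), product (−1)^73 = -1.

-1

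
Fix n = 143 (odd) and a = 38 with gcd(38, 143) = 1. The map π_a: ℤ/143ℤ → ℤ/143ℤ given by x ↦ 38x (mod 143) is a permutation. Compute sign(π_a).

Trace 25: π^k(25) = [25, 92, 64, 1, 38, 14, 103] for k=0..6.
The orbit structure of x ↦ 38x mod 143: 21 orbits of sizes [10, 10, 10, 10, 10, 10, 10, 10, 10, 10, 10, 10, 5, 5, 2, 2, 2, 2, 2, 2, 1].
sign(π) = (−1)^{n − #cycles} = (−1)^{143−21} = (−1)^122 = +1.
Zolotarev: (38|143) = +1, matching the cycle-count sign.

+1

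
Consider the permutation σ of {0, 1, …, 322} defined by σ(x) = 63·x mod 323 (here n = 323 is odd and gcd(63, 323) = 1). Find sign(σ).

Start at x=229: 229 → 215 → 302 → 292 → 308 → 24 → 220 → … (one orbit).
The orbit structure of x ↦ 63x mod 323: 6 orbits of sizes [144, 144, 16, 9, 9, 1].
n − c = 323 − 6 = 317; sign = (−1)^317 = -1.
The Jacobi symbol (63|323) = -1 (Zolotarev) agrees.

-1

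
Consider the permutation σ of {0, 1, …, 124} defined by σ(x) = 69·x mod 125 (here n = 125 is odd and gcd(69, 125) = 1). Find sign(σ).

+1

Trace 104: π^k(104) = [104, 51, 19, 61, 84, 46, 49] for k=0..6.
The orbit structure of x ↦ 69x mod 125: 7 orbits of sizes [50, 50, 10, 10, 2, 2, 1].
Σ(ℓ_i−1) = 125−7 = 118; sign = (−1)^118 = +1.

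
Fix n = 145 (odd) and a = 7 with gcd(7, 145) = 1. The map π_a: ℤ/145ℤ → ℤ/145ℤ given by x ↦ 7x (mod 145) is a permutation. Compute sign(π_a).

Trace 24: π^k(24) = [24, 23, 16, 112, 59, 123, 136] for k=0..6.
10 cycles of lengths [28, 28, 28, 28, 7, 7, 7, 7, 4, 1].
Σ(ℓ_i−1) = 145−10 = 135; sign = (−1)^135 = -1.
(7|145)_J = -1 (Zolotarev's lemma cross-check).

-1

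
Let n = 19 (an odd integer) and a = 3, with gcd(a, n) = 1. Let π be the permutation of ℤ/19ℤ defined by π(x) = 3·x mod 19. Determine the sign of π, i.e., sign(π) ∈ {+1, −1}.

Orbit of 13 under x↦3x: [13, 1, 3, 9, 8, 5, 15]… (length divides ord_19(3)).
Cycle lengths of π_3 on ℤ/19ℤ: [18, 1]; 2 cycles in total.
With 2 cycles on 19 points, sign = (−1)^{19−2} = -1.
Via Zolotarev, sign(π_{3}) = (3|19) = -1.

-1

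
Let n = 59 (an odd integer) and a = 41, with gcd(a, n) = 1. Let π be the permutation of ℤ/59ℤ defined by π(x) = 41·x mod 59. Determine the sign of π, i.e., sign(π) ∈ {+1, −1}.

Orbit of 19 under x↦41x: [19, 12, 20, 53, 49, 3, 5]… (length divides ord_59(41)).
Decompose π into cycles: lengths [29, 29, 1] (3 cycles, including the fixed point 0).
n − c = 59 − 3 = 56; sign = (−1)^56 = +1.

+1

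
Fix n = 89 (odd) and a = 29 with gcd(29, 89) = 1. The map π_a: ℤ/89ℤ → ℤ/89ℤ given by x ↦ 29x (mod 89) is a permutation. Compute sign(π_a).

Trace 34: π^k(34) = [34, 7, 25, 13, 21, 75, 39] for k=0..6.
Cycle type of π: 88 + 1; total 2 cycles.
With 2 cycles on 89 points, sign = (−1)^{89−2} = -1.
The Jacobi symbol (29|89) = -1 (Zolotarev) agrees.

-1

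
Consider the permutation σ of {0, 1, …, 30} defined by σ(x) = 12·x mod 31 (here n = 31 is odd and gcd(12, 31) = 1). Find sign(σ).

-1

Trace 1: π^k(1) = [1, 12, 20, 23, 28, 26, 2] for k=0..6.
π_12 has 2 disjoint cycles with lengths [30, 1] on {0,…,30}.
sign(π) = (−1)^{n − #cycles} = (−1)^{31−2} = (−1)^29 = -1.
Zolotarev: (12|31) = -1, matching the cycle-count sign.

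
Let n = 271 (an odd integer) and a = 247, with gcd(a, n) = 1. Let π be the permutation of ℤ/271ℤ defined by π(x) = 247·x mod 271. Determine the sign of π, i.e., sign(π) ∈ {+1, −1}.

Orbit of 178 under x↦247x: [178, 64, 90, 8, 79, 1, 247]… (length divides ord_271(247)).
The orbit structure of x ↦ 247x mod 271: 7 orbits of sizes [45, 45, 45, 45, 45, 45, 1].
With 7 cycles on 271 points, sign = (−1)^{271−7} = +1.

+1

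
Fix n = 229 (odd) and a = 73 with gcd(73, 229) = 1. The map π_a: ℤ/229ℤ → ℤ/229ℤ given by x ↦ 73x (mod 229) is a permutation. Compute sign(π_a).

Start at x=38: 38 → 26 → 66 → 9 → 199 → 100 → 201 → … (one orbit).
The orbit structure of x ↦ 73x mod 229: 2 orbits of sizes [228, 1].
2 cycles on 229: each ℓ→(−1)^(ℓ−1), product (−1)^227 = -1.
(73|229)_J = -1 (Zolotarev's lemma cross-check).

-1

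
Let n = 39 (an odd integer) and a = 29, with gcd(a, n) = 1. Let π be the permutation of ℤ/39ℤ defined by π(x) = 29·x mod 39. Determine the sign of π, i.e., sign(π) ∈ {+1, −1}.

Trace 35: π^k(35) = [35, 1, 29, 22, 14, 16] for k=0..5.
The orbit structure of x ↦ 29x mod 39: 10 orbits of sizes [6, 6, 6, 6, 3, 3, 3, 3, 2, 1].
Σ(ℓ_i−1) = 39−10 = 29; sign = (−1)^29 = -1.
Via Zolotarev, sign(π_{29}) = (29|39) = -1.

-1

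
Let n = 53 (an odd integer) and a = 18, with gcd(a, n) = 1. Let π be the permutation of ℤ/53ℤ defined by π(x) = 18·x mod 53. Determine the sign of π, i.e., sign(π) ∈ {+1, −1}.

Orbit of 46 under x↦18x: [46, 33, 11, 39, 13, 22, 25]… (length divides ord_53(18)).
The orbit structure of x ↦ 18x mod 53: 2 orbits of sizes [52, 1].
53 − 2 = 51 transpositions; sign(π) = (−1)^51 = -1.
Via Zolotarev, sign(π_{18}) = (18|53) = -1.

-1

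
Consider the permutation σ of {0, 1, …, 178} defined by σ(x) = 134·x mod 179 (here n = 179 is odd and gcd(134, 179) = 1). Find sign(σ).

Start at x=71: 71 → 27 → 38 → 80 → 159 → 5 → 133 → … (one orbit).
Decompose π into cycles: lengths [178, 1] (2 cycles, including the fixed point 0).
179 − 2 = 177 transpositions; sign(π) = (−1)^177 = -1.

-1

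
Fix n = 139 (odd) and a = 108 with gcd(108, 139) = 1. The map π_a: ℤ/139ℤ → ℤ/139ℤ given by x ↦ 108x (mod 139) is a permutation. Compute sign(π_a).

-1

Start at x=134: 134 → 16 → 60 → 86 → 114 → 80 → 22 → … (one orbit).
2 cycles of lengths [138, 1].
Σ(ℓ_i−1) = 139−2 = 137; sign = (−1)^137 = -1.
(108|139)_J = -1 (Zolotarev's lemma cross-check).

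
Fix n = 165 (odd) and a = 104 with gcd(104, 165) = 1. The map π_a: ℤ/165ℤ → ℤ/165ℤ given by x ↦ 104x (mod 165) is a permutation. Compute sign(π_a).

-1

Start at x=91: 91 → 59 → 31 → 89 → 16 → 14 → 136 → … (one orbit).
The orbit structure of x ↦ 104x mod 165: 24 orbits of sizes [10, 10, 10, 10, 10, 10, 10, 10, 10, 10, 10, 10, 10, 10, 5, 5, 2, 2, 2, 2, 2, 2, 2, 1].
n − c = 165 − 24 = 141; sign = (−1)^141 = -1.
Zolotarev: (104|165) = -1, matching the cycle-count sign.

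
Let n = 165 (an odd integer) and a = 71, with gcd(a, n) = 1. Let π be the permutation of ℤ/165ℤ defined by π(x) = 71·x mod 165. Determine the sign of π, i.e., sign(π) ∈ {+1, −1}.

Start at x=146: 146 → 136 → 86 → 1 → 71 → 91 → 26 → … (one orbit).
Decompose π into cycles: lengths [10, 10, 10, 10, 10, 10, 10, 10, 10, 10, 5, 5, 5, 5, 5, 5, 5, 5, 5, 5, 2, 2, 2, 2, 2, 1, 1, 1, 1, 1] (30 cycles, including the fixed point 0).
165 − 30 = 135 transpositions; sign(π) = (−1)^135 = -1.

-1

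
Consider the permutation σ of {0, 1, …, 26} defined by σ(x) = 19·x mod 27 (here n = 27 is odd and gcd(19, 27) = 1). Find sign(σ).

Orbit of 1 under x↦19x: [1, 19, 10]… (length divides ord_27(19)).
The orbit structure of x ↦ 19x mod 27: 15 orbits of sizes [3, 3, 3, 3, 3, 3, 1, 1, 1, 1, 1, 1, 1, 1, 1].
15 cycles on 27: each ℓ→(−1)^(ℓ−1), product (−1)^12 = +1.

+1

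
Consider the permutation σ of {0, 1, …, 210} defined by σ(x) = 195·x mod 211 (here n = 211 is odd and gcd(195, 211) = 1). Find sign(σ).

-1

Orbit of 8 under x↦195x: [8, 83, 149, 148, 164, 119, 206]… (length divides ord_211(195)).
π_195 has 2 disjoint cycles with lengths [210, 1] on {0,…,210}.
sign(π) = (−1)^{n − #cycles} = (−1)^{211−2} = (−1)^209 = -1.
Via Zolotarev, sign(π_{195}) = (195|211) = -1.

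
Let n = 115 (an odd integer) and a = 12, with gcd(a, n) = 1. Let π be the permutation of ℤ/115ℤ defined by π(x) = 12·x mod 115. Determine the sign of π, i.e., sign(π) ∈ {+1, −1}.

Trace 73: π^k(73) = [73, 71, 47, 104, 98, 26, 82] for k=0..6.
Decompose π into cycles: lengths [44, 44, 11, 11, 4, 1] (6 cycles, including the fixed point 0).
115 − 6 = 109 transpositions; sign(π) = (−1)^109 = -1.
Zolotarev: (12|115) = -1, matching the cycle-count sign.

-1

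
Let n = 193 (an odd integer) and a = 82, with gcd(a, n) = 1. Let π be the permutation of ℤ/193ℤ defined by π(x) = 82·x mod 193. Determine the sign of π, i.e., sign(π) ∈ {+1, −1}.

-1

Start at x=62: 62 → 66 → 8 → 77 → 138 → 122 → 161 → … (one orbit).
Cycle lengths of π_82 on ℤ/193ℤ: [192, 1]; 2 cycles in total.
2 cycles on 193: each ℓ→(−1)^(ℓ−1), product (−1)^191 = -1.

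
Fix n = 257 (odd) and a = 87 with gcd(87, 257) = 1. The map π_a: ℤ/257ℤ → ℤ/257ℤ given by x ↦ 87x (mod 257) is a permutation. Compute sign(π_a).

-1

Start at x=108: 108 → 144 → 192 → 256 → 170 → 141 → 188 → … (one orbit).
The orbit structure of x ↦ 87x mod 257: 2 orbits of sizes [256, 1].
257 − 2 = 255 transpositions; sign(π) = (−1)^255 = -1.
Check: (87/257) = -1 by Zolotarev.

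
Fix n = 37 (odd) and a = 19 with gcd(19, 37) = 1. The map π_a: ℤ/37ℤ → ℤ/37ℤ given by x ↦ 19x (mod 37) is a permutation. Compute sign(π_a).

-1

Start at x=12: 12 → 6 → 3 → 20 → 10 → 5 → 21 → … (one orbit).
2 cycles of lengths [36, 1].
Σ(ℓ_i−1) = 37−2 = 35; sign = (−1)^35 = -1.
Check: (19/37) = -1 by Zolotarev.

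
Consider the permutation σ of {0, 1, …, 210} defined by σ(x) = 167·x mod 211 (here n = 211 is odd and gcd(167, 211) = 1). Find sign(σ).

Start at x=91: 91 → 5 → 202 → 185 → 89 → 93 → 128 → … (one orbit).
Cycle lengths of π_167 on ℤ/211ℤ: [210, 1]; 2 cycles in total.
sign(π) = (−1)^{n − #cycles} = (−1)^{211−2} = (−1)^209 = -1.
Zolotarev: (167|211) = -1, matching the cycle-count sign.

-1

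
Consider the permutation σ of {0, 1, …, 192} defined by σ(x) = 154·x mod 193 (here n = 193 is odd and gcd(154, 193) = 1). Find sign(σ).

Orbit of 11 under x↦154x: [11, 150, 133, 24, 29, 27, 105]… (length divides ord_193(154)).
Decompose π into cycles: lengths [64, 64, 64, 1] (4 cycles, including the fixed point 0).
sign(π) = (−1)^{n − #cycles} = (−1)^{193−4} = (−1)^189 = -1.

-1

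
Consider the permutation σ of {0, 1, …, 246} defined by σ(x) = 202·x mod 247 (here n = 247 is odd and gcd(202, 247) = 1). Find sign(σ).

Orbit of 240 under x↦202x: [240, 68, 151, 121, 236, 1, 202]… (length divides ord_247(202)).
Cycle type of π: 12×19 + 6×3 + 1; total 23 cycles.
n − c = 247 − 23 = 224; sign = (−1)^224 = +1.

+1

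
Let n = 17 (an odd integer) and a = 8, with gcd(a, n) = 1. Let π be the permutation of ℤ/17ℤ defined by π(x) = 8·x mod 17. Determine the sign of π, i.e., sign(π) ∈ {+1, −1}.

+1

Start at x=15: 15 → 1 → 8 → 13 → 2 → 16 → 9 → … (one orbit).
π_8 has 3 disjoint cycles with lengths [8, 8, 1] on {0,…,16}.
3 cycles on 17: each ℓ→(−1)^(ℓ−1), product (−1)^14 = +1.
Via Zolotarev, sign(π_{8}) = (8|17) = +1.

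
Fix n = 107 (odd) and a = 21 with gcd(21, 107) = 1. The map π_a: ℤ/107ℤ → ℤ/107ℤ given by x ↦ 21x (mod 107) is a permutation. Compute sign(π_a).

Trace 12: π^k(12) = [12, 38, 49, 66, 102, 2, 42] for k=0..6.
The orbit structure of x ↦ 21x mod 107: 2 orbits of sizes [106, 1].
107 − 2 = 105 transpositions; sign(π) = (−1)^105 = -1.

-1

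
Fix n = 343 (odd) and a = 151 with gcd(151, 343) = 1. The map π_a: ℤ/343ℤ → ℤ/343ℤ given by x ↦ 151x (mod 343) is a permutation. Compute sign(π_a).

+1

Start at x=148: 148 → 53 → 114 → 64 → 60 → 142 → 176 → … (one orbit).
Decompose π into cycles: lengths [147, 147, 21, 21, 3, 3, 1] (7 cycles, including the fixed point 0).
n − c = 343 − 7 = 336; sign = (−1)^336 = +1.
Zolotarev: (151|343) = +1, matching the cycle-count sign.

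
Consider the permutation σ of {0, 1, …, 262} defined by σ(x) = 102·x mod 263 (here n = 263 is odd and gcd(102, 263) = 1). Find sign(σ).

+1

Orbit of 145 under x↦102x: [145, 62, 12, 172, 186, 36, 253]… (length divides ord_263(102)).
π_102 has 3 disjoint cycles with lengths [131, 131, 1] on {0,…,262}.
263 − 3 = 260 transpositions; sign(π) = (−1)^260 = +1.
The Jacobi symbol (102|263) = +1 (Zolotarev) agrees.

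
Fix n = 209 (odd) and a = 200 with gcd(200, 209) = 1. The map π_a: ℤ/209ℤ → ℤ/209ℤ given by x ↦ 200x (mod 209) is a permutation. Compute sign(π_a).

+1

Orbit of 160 under x↦200x: [160, 23, 2, 191, 162, 5, 164]… (length divides ord_209(200)).
5 cycles of lengths [90, 90, 18, 10, 1].
n − c = 209 − 5 = 204; sign = (−1)^204 = +1.
Zolotarev: (200|209) = +1, matching the cycle-count sign.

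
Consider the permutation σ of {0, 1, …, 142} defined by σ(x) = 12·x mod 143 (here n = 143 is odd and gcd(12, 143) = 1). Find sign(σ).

+1

Orbit of 1 under x↦12x: [1, 12]… (length divides ord_143(12)).
π_12 has 77 disjoint cycles with lengths [2, 2, 2, 2, 2, 2, 2, 2, 2, 2, 2, 2, 2, 2, 2, 2, 2, 2, 2, 2, 2, 2, 2, 2, 2, 2, 2, 2, 2, 2, 2, 2, 2, 2, 2, 2, 2, 2, 2, 2, 2, 2, 2, 2, 2, 2, 2, 2, 2, 2, 2, 2, 2, 2, 2, 2, 2, 2, 2, 2, 2, 2, 2, 2, 2, 2, 1, 1, 1, 1, 1, 1, 1, 1, 1, 1, 1] on {0,…,142}.
77 cycles on 143: each ℓ→(−1)^(ℓ−1), product (−1)^66 = +1.
Via Zolotarev, sign(π_{12}) = (12|143) = +1.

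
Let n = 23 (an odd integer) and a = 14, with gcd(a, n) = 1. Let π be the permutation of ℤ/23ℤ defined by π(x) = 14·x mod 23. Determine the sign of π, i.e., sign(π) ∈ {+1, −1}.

-1

Start at x=11: 11 → 16 → 17 → 8 → 20 → 4 → 10 → … (one orbit).
The orbit structure of x ↦ 14x mod 23: 2 orbits of sizes [22, 1].
With 2 cycles on 23 points, sign = (−1)^{23−2} = -1.
(14|23)_J = -1 (Zolotarev's lemma cross-check).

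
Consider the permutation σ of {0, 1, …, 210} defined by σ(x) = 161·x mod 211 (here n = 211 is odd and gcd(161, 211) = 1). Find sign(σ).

Orbit of 144 under x↦161x: [144, 185, 34, 199, 178, 173, 1]… (length divides ord_211(161)).
Decompose π into cycles: lengths [21, 21, 21, 21, 21, 21, 21, 21, 21, 21, 1] (11 cycles, including the fixed point 0).
With 11 cycles on 211 points, sign = (−1)^{211−11} = +1.
Check: (161/211) = +1 by Zolotarev.

+1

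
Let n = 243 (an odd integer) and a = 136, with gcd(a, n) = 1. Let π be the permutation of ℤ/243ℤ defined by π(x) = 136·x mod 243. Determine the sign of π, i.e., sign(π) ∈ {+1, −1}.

+1

Start at x=217: 217 → 109 → 1 → 136 → 28 → 163 → 55 → … (one orbit).
63 cycles of lengths [9, 9, 9, 9, 9, 9, 9, 9, 9, 9, 9, 9, 9, 9, 9, 9, 9, 9, 3, 3, 3, 3, 3, 3, 3, 3, 3, 3, 3, 3, 3, 3, 3, 3, 3, 3, 1, 1, 1, 1, 1, 1, 1, 1, 1, 1, 1, 1, 1, 1, 1, 1, 1, 1, 1, 1, 1, 1, 1, 1, 1, 1, 1].
63 cycles on 243: each ℓ→(−1)^(ℓ−1), product (−1)^180 = +1.
The Jacobi symbol (136|243) = +1 (Zolotarev) agrees.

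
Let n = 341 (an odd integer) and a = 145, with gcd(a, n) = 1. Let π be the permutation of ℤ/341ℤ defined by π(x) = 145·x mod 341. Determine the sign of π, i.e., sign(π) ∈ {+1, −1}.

Trace 145: π^k(145) = [145, 224, 85, 49, 285, 64, 73] for k=0..6.
π_145 has 13 disjoint cycles with lengths [30, 30, 30, 30, 30, 30, 30, 30, 30, 30, 30, 10, 1] on {0,…,340}.
13 cycles on 341: each ℓ→(−1)^(ℓ−1), product (−1)^328 = +1.
The Jacobi symbol (145|341) = +1 (Zolotarev) agrees.

+1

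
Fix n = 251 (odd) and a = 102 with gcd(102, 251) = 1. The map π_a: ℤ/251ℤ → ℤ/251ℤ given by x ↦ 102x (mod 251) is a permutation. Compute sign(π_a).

Orbit of 149 under x↦102x: [149, 138, 20, 32, 1, 102, 113]… (length divides ord_251(102)).
26 cycles of lengths [10, 10, 10, 10, 10, 10, 10, 10, 10, 10, 10, 10, 10, 10, 10, 10, 10, 10, 10, 10, 10, 10, 10, 10, 10, 1].
251 − 26 = 225 transpositions; sign(π) = (−1)^225 = -1.
(102|251)_J = -1 (Zolotarev's lemma cross-check).

-1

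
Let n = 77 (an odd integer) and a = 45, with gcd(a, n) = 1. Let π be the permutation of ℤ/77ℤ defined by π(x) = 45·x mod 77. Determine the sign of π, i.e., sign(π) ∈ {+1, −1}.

Trace 67: π^k(67) = [67, 12, 1, 45, 23, 34] for k=0..5.
The orbit structure of x ↦ 45x mod 77: 22 orbits of sizes [6, 6, 6, 6, 6, 6, 6, 6, 6, 6, 6, 1, 1, 1, 1, 1, 1, 1, 1, 1, 1, 1].
77 − 22 = 55 transpositions; sign(π) = (−1)^55 = -1.
(45|77)_J = -1 (Zolotarev's lemma cross-check).

-1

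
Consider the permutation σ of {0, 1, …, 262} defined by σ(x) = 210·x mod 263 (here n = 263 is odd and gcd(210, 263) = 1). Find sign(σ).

+1

Orbit of 258 under x↦210x: [258, 2, 157, 95, 225, 173, 36]… (length divides ord_263(210)).
Cycle lengths of π_210 on ℤ/263ℤ: [131, 131, 1]; 3 cycles in total.
263 − 3 = 260 transpositions; sign(π) = (−1)^260 = +1.
Via Zolotarev, sign(π_{210}) = (210|263) = +1.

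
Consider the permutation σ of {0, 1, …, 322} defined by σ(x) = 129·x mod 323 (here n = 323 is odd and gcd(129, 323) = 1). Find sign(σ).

Start at x=273: 273 → 10 → 321 → 65 → 310 → 261 → 77 → … (one orbit).
Cycle type of π: 144×2 + 18 + 16 + 1; total 5 cycles.
323 − 5 = 318 transpositions; sign(π) = (−1)^318 = +1.
(129|323)_J = +1 (Zolotarev's lemma cross-check).

+1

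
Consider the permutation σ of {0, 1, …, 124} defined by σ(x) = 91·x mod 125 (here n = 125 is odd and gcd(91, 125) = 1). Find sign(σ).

+1

Start at x=56: 56 → 96 → 111 → 101 → 66 → 6 → 46 → … (one orbit).
13 cycles of lengths [25, 25, 25, 25, 5, 5, 5, 5, 1, 1, 1, 1, 1].
13 cycles on 125: each ℓ→(−1)^(ℓ−1), product (−1)^112 = +1.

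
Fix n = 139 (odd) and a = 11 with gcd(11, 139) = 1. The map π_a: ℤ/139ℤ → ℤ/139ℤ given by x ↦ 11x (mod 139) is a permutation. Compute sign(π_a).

+1

Orbit of 64 under x↦11x: [64, 9, 99, 116, 25, 136, 106]… (length divides ord_139(11)).
The orbit structure of x ↦ 11x mod 139: 3 orbits of sizes [69, 69, 1].
n − c = 139 − 3 = 136; sign = (−1)^136 = +1.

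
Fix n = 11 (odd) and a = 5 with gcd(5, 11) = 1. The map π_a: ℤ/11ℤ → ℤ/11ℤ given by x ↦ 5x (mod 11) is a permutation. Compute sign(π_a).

Orbit of 1 under x↦5x: [1, 5, 3, 4, 9]… (length divides ord_11(5)).
π_5 has 3 disjoint cycles with lengths [5, 5, 1] on {0,…,10}.
sign(π) = (−1)^{n − #cycles} = (−1)^{11−3} = (−1)^8 = +1.

+1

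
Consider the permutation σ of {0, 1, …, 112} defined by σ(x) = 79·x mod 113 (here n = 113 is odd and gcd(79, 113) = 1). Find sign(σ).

Orbit of 8 under x↦79x: [8, 67, 95, 47, 97, 92, 36]… (length divides ord_113(79)).
2 cycles of lengths [112, 1].
Σ(ℓ_i−1) = 113−2 = 111; sign = (−1)^111 = -1.

-1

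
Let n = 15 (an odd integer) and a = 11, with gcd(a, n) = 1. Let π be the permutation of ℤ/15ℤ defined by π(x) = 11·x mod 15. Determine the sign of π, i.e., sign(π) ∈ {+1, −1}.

-1

Orbit of 11 under x↦11x: [11, 1]… (length divides ord_15(11)).
Decompose π into cycles: lengths [2, 2, 2, 2, 2, 1, 1, 1, 1, 1] (10 cycles, including the fixed point 0).
15 − 10 = 5 transpositions; sign(π) = (−1)^5 = -1.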